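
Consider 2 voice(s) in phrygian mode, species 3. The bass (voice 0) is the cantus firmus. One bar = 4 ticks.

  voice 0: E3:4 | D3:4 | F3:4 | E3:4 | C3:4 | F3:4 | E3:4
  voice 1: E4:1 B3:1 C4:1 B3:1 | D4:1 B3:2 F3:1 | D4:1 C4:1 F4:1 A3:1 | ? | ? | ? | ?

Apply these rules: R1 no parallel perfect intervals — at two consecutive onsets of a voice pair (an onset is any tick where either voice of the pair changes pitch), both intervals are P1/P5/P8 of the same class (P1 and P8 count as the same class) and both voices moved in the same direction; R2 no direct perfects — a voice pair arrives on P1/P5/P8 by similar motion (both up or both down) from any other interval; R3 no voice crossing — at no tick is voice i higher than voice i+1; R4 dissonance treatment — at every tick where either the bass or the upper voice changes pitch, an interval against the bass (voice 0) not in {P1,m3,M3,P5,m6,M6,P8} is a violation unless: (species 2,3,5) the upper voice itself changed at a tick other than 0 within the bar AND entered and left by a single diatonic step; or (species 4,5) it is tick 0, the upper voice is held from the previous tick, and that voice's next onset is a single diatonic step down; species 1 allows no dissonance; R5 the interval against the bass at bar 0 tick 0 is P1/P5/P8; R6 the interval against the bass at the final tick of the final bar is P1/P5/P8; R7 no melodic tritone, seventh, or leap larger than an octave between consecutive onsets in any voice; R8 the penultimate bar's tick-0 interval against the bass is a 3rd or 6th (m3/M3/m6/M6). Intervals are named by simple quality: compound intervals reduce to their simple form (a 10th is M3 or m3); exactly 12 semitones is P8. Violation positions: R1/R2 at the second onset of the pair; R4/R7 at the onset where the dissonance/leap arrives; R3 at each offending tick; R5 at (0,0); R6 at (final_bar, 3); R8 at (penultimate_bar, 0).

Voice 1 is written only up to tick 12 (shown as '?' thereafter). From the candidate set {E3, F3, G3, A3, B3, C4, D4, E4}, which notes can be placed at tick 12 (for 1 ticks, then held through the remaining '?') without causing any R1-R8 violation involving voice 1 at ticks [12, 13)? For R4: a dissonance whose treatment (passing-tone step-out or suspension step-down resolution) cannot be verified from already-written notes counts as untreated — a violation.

{B3, C4, E4, G3}

E3: violates R2
F3: violates R4
G3: legal
A3: violates R4
B3: legal
C4: legal
D4: violates R4
E4: legal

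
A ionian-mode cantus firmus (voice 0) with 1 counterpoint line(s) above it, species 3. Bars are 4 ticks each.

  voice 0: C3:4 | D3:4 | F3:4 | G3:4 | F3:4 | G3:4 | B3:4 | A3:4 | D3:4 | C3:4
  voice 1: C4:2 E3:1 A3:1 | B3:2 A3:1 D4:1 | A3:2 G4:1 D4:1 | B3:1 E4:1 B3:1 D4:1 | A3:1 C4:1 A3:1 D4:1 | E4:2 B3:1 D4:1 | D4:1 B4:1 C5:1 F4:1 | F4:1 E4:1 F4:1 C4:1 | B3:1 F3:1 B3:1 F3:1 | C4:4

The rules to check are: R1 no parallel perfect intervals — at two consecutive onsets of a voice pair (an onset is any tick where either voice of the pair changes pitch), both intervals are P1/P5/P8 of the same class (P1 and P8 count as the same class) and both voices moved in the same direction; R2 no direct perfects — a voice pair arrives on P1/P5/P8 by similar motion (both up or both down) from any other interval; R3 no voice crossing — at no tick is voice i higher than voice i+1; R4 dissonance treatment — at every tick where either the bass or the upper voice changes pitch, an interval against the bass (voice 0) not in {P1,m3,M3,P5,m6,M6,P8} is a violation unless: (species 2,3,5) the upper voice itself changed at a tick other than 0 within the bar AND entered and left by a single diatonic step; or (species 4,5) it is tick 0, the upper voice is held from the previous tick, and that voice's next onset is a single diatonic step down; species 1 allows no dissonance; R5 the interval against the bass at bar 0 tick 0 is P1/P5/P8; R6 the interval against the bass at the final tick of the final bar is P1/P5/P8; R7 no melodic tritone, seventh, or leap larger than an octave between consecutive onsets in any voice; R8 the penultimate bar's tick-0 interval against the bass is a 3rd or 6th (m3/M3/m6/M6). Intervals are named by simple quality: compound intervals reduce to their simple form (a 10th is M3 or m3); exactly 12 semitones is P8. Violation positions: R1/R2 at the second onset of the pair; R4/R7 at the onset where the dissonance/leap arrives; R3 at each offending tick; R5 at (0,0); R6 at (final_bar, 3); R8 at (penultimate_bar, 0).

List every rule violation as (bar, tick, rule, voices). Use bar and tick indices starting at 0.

(2, 2, R4, (0, 1))
(2, 2, R7, (1,))
(6, 2, R4, (0, 1))
(6, 3, R4, (0, 1))
(8, 1, R7, (1,))
(8, 2, R7, (1,))
(8, 3, R7, (1,))

bar 0: v0=C3 v1=C4 downbeat P8
bar 1: v0=D3 v1=B3 downbeat M6
bar 2: v0=F3 v1=A3 downbeat M3
bar 3: v0=G3 v1=B3 downbeat M3
bar 4: v0=F3 v1=A3 downbeat M3
bar 5: v0=G3 v1=E4 downbeat M6
bar 6: v0=B3 v1=D4 downbeat m3
bar 7: v0=A3 v1=F4 downbeat m6
bar 8: v0=D3 v1=B3 downbeat M6
bar 9: v0=C3 v1=C4 downbeat P8
  -> R4 @ bar 2 tick 2 v(0, 1): F3/G4 M2 untreated
  -> R7 @ bar 2 tick 2 v(1,): A3->G4 leap 10st
  -> R4 @ bar 6 tick 2 v(0, 1): B3/C5 m2 untreated
  -> R4 @ bar 6 tick 3 v(0, 1): B3/F4 TT untreated
  -> R7 @ bar 8 tick 1 v(1,): B3->F3 leap 6st
  -> R7 @ bar 8 tick 2 v(1,): F3->B3 leap 6st
  -> R7 @ bar 8 tick 3 v(1,): B3->F3 leap 6st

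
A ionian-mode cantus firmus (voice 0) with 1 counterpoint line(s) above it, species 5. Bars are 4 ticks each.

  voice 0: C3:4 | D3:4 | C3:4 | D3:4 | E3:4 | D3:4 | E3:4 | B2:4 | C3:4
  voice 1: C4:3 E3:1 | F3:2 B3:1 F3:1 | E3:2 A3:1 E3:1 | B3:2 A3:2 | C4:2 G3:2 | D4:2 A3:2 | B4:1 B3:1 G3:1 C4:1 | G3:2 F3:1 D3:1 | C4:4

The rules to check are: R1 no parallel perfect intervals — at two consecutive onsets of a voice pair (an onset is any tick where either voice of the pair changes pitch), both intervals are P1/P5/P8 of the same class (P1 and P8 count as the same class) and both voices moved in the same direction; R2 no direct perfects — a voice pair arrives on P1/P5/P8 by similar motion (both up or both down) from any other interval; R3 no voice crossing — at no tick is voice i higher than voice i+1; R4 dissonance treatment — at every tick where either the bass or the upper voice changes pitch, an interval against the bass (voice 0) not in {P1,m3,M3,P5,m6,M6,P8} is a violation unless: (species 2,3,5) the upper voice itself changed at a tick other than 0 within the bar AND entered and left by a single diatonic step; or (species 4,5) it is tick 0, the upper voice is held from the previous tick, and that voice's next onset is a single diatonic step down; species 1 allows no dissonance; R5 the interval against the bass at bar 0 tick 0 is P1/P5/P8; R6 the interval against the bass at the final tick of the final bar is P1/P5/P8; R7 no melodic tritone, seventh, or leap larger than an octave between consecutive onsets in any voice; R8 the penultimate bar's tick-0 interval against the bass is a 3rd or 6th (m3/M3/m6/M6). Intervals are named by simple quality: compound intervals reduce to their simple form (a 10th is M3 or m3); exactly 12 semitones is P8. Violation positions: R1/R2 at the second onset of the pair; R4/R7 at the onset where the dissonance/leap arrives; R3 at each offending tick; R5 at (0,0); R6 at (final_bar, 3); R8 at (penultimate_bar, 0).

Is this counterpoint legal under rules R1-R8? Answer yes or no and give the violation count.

No (7 violations)

bar 0: v0=C3 v1=C4 (P8)
bar 1: v0=D3 v1=F3 (m3)
bar 2: v0=C3 v1=E3 (M3)
bar 3: v0=D3 v1=B3 (M6)
bar 4: v0=E3 v1=C4 (m6)
bar 5: v0=D3 v1=D4 (P8)
bar 6: v0=E3 v1=B4 (P5)
bar 7: v0=B2 v1=G3 (m6)
bar 8: v0=C3 v1=C4 (P8)
  R7 @ bar1.2: F3->B3 leap 6st
  R7 @ bar1.3: B3->F3 leap 6st
  R1 @ bar6.0: D3/A3 P5 -> E3/B4 P5 similar
  R7 @ bar6.0: A3->B4 leap 14st
  R4 @ bar7.2: B2/F3 TT untreated
  R2 @ bar8.0: B2/D3 m3 -> C3/C4 P8 similar
  R7 @ bar8.0: D3->C4 leap 10st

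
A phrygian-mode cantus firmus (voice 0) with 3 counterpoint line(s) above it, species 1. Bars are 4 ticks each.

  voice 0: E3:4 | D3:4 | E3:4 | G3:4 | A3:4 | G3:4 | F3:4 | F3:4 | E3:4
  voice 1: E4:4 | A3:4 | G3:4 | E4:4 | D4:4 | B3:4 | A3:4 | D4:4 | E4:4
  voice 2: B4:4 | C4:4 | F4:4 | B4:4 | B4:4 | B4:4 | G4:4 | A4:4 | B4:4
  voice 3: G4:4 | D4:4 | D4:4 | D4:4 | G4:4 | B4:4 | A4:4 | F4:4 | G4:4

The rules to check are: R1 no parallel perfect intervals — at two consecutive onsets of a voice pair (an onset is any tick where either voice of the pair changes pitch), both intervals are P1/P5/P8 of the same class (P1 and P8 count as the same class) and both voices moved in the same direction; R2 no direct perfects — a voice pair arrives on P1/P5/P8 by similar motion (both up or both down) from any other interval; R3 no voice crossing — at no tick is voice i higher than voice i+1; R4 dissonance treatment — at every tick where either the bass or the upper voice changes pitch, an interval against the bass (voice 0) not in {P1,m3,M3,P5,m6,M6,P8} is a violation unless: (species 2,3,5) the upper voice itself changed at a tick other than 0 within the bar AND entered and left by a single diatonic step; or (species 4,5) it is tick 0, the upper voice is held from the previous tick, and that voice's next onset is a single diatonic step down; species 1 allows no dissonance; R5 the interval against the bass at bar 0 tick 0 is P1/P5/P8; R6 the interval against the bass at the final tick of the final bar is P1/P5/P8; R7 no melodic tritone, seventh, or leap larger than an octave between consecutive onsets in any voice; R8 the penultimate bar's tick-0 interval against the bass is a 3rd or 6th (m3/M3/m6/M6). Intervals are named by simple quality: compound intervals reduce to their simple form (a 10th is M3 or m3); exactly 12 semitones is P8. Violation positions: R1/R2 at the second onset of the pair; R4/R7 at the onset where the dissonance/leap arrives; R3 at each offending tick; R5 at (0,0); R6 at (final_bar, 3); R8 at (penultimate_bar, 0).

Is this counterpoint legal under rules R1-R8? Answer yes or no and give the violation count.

No (42 violations)

bar 0: v0=E3 v1=E4 v2=B4 v3=G4 (m3)
bar 1: v0=D3 v1=A3 v2=C4 v3=D4 (P8)
bar 2: v0=E3 v1=G3 v2=F4 v3=D4 (m7)
bar 3: v0=G3 v1=E4 v2=B4 v3=D4 (P5)
bar 4: v0=A3 v1=D4 v2=B4 v3=G4 (m7)
bar 5: v0=G3 v1=B3 v2=B4 v3=B4 (M3)
bar 6: v0=F3 v1=A3 v2=G4 v3=A4 (M3)
bar 7: v0=F3 v1=D4 v2=A4 v3=F4 (P8)
bar 8: v0=E3 v1=E4 v2=B4 v3=G4 (m3)
  R3 @ bar0.0: B4 above G4
  R5 @ bar0.0: opens on m3
  R3 @ bar0.1: B4 above G4
  R3 @ bar0.2: B4 above G4
  R3 @ bar0.3: B4 above G4
  R2 @ bar1.0: E3/E4 P8 -> D3/A3 P5 similar
  R2 @ bar1.0: E3/G4 m3 -> D3/D4 P8 similar
  R4 @ bar1.0: D3/C4 m7 untreated
  R7 @ bar1.0: B4->C4 leap 11st
  R3 @ bar2.0: F4 above D4
  R4 @ bar2.0: E3/F4 m2 untreated
  R4 @ bar2.0: E3/D4 m7 untreated
  R3 @ bar2.1: F4 above D4
  R3 @ bar2.2: F4 above D4
  R3 @ bar2.3: F4 above D4
  R2 @ bar3.0: G3/F4 m7 -> E4/B4 P5 similar
  R3 @ bar3.0: B4 above D4
  R7 @ bar3.0: F4->B4 leap 6st
  R3 @ bar3.1: B4 above D4
  R3 @ bar3.2: B4 above D4
  R3 @ bar3.3: B4 above D4
  R3 @ bar4.0: B4 above G4
  R4 @ bar4.0: A3/D4 P4 untreated
  R4 @ bar4.0: A3/B4 M2 untreated
  R4 @ bar4.0: A3/G4 m7 untreated
  R3 @ bar4.1: B4 above G4
  R3 @ bar4.2: B4 above G4
  R3 @ bar4.3: B4 above G4
  R1 @ bar6.0: B3/B4 P8 -> A3/A4 P8 similar
  R4 @ bar6.0: F3/G4 M2 untreated
  R2 @ bar7.0: A3/G4 m7 -> D4/A4 P5 similar
  R3 @ bar7.0: A4 above F4
  R8 @ bar7.0: penult P8 not 3rd/6th
  R3 @ bar7.1: A4 above F4
  R3 @ bar7.2: A4 above F4
  R3 @ bar7.3: A4 above F4
  R1 @ bar8.0: D4/A4 P5 -> E4/B4 P5 similar
  R3 @ bar8.0: B4 above G4
  R3 @ bar8.1: B4 above G4
  R3 @ bar8.2: B4 above G4
  R3 @ bar8.3: B4 above G4
  R6 @ bar8.3: closes on m3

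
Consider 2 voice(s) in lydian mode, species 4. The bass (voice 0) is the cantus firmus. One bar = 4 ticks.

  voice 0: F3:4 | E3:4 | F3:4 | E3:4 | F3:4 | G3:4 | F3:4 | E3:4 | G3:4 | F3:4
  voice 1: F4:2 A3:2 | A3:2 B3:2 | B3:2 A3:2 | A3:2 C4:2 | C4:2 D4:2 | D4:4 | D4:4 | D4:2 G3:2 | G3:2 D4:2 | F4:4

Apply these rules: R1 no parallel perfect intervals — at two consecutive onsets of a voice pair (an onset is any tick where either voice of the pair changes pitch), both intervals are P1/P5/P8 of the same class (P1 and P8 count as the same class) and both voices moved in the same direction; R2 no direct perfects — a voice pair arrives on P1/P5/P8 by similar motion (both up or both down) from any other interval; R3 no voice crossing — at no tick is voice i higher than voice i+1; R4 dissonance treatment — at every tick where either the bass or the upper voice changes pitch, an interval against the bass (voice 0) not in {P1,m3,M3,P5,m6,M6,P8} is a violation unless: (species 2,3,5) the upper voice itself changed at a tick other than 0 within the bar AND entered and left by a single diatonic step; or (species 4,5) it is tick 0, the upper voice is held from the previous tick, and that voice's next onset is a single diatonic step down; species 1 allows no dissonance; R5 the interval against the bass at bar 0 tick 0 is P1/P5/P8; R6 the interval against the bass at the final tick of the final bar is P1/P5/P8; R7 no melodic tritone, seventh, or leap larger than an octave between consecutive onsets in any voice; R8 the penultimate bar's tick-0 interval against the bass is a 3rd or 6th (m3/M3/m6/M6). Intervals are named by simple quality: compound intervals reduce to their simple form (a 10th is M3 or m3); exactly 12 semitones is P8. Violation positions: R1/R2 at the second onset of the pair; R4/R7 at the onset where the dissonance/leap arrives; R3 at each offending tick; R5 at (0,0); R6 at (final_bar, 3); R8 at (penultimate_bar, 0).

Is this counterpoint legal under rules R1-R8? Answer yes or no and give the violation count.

No (4 violations)

bar 0: v0=F3 v1=F4 (P8)
bar 1: v0=E3 v1=A3 (P4)
bar 2: v0=F3 v1=B3 (TT)
bar 3: v0=E3 v1=A3 (P4)
bar 4: v0=F3 v1=C4 (P5)
bar 5: v0=G3 v1=D4 (P5)
bar 6: v0=F3 v1=D4 (M6)
bar 7: v0=E3 v1=D4 (m7)
bar 8: v0=G3 v1=G3 (P1)
bar 9: v0=F3 v1=F4 (P8)
  R4 @ bar1.0: E3/A3 P4 untreated
  R4 @ bar3.0: E3/A3 P4 untreated
  R4 @ bar7.0: E3/D4 m7 untreated
  R8 @ bar8.0: penult P1 not 3rd/6th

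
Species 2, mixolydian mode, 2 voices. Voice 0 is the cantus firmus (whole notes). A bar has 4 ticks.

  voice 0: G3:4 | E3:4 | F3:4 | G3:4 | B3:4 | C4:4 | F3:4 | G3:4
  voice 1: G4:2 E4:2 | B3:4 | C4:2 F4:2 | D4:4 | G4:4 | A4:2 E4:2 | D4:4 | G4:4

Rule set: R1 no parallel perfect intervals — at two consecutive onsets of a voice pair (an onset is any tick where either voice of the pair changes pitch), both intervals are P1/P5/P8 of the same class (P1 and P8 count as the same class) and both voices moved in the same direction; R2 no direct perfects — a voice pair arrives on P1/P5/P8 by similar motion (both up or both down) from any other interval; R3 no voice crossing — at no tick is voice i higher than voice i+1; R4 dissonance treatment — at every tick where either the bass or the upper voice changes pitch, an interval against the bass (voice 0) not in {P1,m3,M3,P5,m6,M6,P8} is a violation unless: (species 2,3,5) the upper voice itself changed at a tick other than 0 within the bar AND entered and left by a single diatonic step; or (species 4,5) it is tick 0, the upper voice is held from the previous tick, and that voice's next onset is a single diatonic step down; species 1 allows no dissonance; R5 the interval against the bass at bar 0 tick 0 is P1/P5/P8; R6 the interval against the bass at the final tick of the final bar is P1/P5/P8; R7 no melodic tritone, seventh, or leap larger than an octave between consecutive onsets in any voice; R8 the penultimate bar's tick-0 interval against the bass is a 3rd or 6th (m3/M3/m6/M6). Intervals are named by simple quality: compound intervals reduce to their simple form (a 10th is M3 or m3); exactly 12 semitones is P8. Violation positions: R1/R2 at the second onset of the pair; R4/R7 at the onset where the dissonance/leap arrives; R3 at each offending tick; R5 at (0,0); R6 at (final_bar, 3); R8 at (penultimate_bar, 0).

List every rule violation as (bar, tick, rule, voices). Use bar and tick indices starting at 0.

(1, 0, R2, (0, 1))
(2, 0, R1, (0, 1))
(7, 0, R2, (0, 1))

bar 0: v0=G3 v1=G4 downbeat P8
bar 1: v0=E3 v1=B3 downbeat P5
bar 2: v0=F3 v1=C4 downbeat P5
bar 3: v0=G3 v1=D4 downbeat P5
bar 4: v0=B3 v1=G4 downbeat m6
bar 5: v0=C4 v1=A4 downbeat M6
bar 6: v0=F3 v1=D4 downbeat M6
bar 7: v0=G3 v1=G4 downbeat P8
  -> R2 @ bar 1 tick 0 v(0, 1): G3/E4 M6 -> E3/B3 P5 similar
  -> R1 @ bar 2 tick 0 v(0, 1): E3/B3 P5 -> F3/C4 P5 similar
  -> R2 @ bar 7 tick 0 v(0, 1): F3/D4 M6 -> G3/G4 P8 similar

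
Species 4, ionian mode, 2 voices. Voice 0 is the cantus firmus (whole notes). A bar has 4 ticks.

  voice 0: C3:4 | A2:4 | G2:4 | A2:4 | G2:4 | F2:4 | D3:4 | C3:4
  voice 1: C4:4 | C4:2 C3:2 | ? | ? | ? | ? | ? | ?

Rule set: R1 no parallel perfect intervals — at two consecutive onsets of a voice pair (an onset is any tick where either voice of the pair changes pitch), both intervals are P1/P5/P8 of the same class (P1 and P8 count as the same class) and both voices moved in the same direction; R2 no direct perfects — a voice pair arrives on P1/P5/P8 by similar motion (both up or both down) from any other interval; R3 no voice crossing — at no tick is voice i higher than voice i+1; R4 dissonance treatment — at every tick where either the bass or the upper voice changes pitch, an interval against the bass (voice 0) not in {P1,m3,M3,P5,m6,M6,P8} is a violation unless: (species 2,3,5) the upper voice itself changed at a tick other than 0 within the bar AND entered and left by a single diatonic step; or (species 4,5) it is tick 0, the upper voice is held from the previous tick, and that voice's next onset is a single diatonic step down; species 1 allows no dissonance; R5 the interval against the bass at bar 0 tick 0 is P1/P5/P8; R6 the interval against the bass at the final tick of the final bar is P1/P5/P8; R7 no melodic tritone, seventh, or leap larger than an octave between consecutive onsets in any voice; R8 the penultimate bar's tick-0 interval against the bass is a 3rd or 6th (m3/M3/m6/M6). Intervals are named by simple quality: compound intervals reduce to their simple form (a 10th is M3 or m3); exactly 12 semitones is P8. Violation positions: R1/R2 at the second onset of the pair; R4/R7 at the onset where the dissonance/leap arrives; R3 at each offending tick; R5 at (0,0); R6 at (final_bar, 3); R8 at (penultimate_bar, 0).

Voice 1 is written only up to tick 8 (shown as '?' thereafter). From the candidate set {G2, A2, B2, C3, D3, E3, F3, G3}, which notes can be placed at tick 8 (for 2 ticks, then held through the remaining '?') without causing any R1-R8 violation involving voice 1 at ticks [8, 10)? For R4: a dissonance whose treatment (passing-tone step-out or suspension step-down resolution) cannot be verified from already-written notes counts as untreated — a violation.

G2: violates R2
A2: violates R4
B2: legal
C3: violates R4
D3: legal
E3: legal
F3: violates R4
G3: legal

{B2, D3, E3, G3}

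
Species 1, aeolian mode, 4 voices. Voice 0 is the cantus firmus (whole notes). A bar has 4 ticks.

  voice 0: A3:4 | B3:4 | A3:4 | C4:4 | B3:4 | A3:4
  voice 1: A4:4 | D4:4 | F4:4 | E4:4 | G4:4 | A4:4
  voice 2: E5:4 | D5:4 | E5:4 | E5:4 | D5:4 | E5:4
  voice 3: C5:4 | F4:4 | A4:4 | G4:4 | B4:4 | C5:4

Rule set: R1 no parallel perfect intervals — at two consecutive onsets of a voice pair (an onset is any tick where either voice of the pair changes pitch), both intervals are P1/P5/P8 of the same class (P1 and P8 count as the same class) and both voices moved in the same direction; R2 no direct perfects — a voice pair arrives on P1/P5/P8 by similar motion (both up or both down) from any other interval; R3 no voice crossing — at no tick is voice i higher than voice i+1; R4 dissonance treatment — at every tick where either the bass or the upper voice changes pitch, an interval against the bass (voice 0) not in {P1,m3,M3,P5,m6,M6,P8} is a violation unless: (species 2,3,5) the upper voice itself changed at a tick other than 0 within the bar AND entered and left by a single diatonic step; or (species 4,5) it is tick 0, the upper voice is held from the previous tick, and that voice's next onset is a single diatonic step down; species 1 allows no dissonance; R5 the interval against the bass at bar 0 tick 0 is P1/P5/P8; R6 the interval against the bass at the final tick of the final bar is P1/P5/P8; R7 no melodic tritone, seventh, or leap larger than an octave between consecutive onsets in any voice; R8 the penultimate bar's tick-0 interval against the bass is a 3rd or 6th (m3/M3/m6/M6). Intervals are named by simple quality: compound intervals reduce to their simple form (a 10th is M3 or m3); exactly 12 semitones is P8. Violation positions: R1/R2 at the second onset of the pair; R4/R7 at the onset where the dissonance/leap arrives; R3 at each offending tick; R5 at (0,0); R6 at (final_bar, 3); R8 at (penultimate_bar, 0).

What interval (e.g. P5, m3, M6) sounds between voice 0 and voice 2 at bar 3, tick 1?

M3

voice 0=C4 voice 2=E5 -> M3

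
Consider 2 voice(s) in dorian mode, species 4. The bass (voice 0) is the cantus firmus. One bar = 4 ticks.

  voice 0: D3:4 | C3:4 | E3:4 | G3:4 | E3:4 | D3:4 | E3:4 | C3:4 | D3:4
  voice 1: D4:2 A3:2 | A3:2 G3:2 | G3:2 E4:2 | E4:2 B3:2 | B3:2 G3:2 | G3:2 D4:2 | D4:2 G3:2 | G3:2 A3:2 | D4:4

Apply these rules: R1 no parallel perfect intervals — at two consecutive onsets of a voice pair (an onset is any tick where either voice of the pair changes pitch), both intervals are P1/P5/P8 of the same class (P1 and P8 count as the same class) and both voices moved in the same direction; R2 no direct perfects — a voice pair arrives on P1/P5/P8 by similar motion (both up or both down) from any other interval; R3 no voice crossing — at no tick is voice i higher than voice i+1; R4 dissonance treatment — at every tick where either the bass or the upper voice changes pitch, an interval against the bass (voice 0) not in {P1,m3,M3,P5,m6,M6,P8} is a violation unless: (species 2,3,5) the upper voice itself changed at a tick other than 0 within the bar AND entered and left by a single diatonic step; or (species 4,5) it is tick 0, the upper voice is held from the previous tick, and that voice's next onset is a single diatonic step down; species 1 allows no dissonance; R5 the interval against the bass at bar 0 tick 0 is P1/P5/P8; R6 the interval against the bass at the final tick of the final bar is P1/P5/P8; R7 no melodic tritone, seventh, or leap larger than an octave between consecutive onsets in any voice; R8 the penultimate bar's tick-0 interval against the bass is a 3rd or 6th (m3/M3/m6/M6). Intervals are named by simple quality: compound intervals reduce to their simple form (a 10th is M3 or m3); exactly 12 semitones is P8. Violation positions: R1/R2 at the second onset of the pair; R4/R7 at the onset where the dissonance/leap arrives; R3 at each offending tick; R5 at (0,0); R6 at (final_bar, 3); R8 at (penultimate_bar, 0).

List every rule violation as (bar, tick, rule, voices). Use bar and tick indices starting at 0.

bar 0: v0=D3 v1=D4 downbeat P8
bar 1: v0=C3 v1=A3 downbeat M6
bar 2: v0=E3 v1=G3 downbeat m3
bar 3: v0=G3 v1=E4 downbeat M6
bar 4: v0=E3 v1=B3 downbeat P5
bar 5: v0=D3 v1=G3 downbeat P4
bar 6: v0=E3 v1=D4 downbeat m7
bar 7: v0=C3 v1=G3 downbeat P5
bar 8: v0=D3 v1=D4 downbeat P8
  -> R4 @ bar 5 tick 0 v(0, 1): D3/G3 P4 untreated
  -> R4 @ bar 6 tick 0 v(0, 1): E3/D4 m7 untreated
  -> R8 @ bar 7 tick 0 v(0, 1): penult P5 not 3rd/6th
  -> R2 @ bar 8 tick 0 v(0, 1): C3/A3 M6 -> D3/D4 P8 similar

(5, 0, R4, (0, 1))
(6, 0, R4, (0, 1))
(7, 0, R8, (0, 1))
(8, 0, R2, (0, 1))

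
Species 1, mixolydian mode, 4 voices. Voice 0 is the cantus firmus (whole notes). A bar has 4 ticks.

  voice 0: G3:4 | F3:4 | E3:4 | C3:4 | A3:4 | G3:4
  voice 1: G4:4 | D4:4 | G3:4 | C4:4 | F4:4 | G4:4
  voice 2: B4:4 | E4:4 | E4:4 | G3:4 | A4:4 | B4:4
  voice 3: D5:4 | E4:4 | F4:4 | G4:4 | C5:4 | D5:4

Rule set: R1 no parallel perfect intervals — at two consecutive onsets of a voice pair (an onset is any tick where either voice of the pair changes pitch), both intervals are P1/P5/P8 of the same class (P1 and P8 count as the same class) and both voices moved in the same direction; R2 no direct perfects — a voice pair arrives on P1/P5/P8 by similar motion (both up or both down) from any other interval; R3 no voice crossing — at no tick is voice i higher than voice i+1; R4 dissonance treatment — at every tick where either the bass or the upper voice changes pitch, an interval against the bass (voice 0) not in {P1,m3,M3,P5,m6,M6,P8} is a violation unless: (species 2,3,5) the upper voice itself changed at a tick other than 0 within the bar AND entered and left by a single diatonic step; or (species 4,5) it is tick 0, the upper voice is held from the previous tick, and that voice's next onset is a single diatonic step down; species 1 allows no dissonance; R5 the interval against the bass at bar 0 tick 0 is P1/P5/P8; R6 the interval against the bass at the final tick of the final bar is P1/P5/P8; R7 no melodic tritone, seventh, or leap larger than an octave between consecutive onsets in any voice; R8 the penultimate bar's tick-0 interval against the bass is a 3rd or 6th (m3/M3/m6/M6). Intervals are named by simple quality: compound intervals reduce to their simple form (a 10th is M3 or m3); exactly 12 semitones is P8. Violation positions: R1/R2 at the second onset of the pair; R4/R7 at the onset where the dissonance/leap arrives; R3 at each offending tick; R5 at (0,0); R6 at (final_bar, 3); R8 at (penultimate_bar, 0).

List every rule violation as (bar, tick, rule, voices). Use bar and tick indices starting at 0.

(0, 0, R5, (0, 2))
(1, 0, R2, (2, 3))
(1, 0, R4, (0, 2))
(1, 0, R4, (0, 3))
(1, 0, R7, (3,))
(2, 0, R4, (0, 3))
(3, 0, R2, (0, 2))
(3, 0, R2, (1, 3))
(3, 0, R3, (1, 2))
(3, 1, R3, (1, 2))
(3, 2, R3, (1, 2))
(3, 3, R3, (1, 2))
(4, 0, R1, (1, 3))
(4, 0, R2, (0, 2))
(4, 0, R7, (2,))
(4, 0, R8, (0, 2))
(5, 0, R1, (1, 3))
(5, 3, R6, (0, 2))

bar 0: v0=G3 v1=G4 v2=B4 v3=D5 downbeat P5
bar 1: v0=F3 v1=D4 v2=E4 v3=E4 downbeat M7
bar 2: v0=E3 v1=G3 v2=E4 v3=F4 downbeat m2
bar 3: v0=C3 v1=C4 v2=G3 v3=G4 downbeat P5
bar 4: v0=A3 v1=F4 v2=A4 v3=C5 downbeat m3
bar 5: v0=G3 v1=G4 v2=B4 v3=D5 downbeat P5
  -> R5 @ bar 0 tick 0 v(0, 2): opens on M3
  -> R2 @ bar 1 tick 0 v(2, 3): B4/D5 m3 -> E4/E4 P1 similar
  -> R4 @ bar 1 tick 0 v(0, 2): F3/E4 M7 untreated
  -> R4 @ bar 1 tick 0 v(0, 3): F3/E4 M7 untreated
  -> R7 @ bar 1 tick 0 v(3,): D5->E4 leap 10st
  -> R4 @ bar 2 tick 0 v(0, 3): E3/F4 m2 untreated
  -> R2 @ bar 3 tick 0 v(0, 2): E3/E4 P8 -> C3/G3 P5 similar
  -> R2 @ bar 3 tick 0 v(1, 3): G3/F4 m7 -> C4/G4 P5 similar
  -> R3 @ bar 3 tick 0 v(1, 2): C4 above G3
  -> R3 @ bar 3 tick 1 v(1, 2): C4 above G3
  -> R3 @ bar 3 tick 2 v(1, 2): C4 above G3
  -> R3 @ bar 3 tick 3 v(1, 2): C4 above G3
  -> R1 @ bar 4 tick 0 v(1, 3): C4/G4 P5 -> F4/C5 P5 similar
  -> R2 @ bar 4 tick 0 v(0, 2): C3/G3 P5 -> A3/A4 P8 similar
  -> R7 @ bar 4 tick 0 v(2,): G3->A4 leap 14st
  -> R8 @ bar 4 tick 0 v(0, 2): penult P8 not 3rd/6th
  -> R1 @ bar 5 tick 0 v(1, 3): F4/C5 P5 -> G4/D5 P5 similar
  -> R6 @ bar 5 tick 3 v(0, 2): closes on M3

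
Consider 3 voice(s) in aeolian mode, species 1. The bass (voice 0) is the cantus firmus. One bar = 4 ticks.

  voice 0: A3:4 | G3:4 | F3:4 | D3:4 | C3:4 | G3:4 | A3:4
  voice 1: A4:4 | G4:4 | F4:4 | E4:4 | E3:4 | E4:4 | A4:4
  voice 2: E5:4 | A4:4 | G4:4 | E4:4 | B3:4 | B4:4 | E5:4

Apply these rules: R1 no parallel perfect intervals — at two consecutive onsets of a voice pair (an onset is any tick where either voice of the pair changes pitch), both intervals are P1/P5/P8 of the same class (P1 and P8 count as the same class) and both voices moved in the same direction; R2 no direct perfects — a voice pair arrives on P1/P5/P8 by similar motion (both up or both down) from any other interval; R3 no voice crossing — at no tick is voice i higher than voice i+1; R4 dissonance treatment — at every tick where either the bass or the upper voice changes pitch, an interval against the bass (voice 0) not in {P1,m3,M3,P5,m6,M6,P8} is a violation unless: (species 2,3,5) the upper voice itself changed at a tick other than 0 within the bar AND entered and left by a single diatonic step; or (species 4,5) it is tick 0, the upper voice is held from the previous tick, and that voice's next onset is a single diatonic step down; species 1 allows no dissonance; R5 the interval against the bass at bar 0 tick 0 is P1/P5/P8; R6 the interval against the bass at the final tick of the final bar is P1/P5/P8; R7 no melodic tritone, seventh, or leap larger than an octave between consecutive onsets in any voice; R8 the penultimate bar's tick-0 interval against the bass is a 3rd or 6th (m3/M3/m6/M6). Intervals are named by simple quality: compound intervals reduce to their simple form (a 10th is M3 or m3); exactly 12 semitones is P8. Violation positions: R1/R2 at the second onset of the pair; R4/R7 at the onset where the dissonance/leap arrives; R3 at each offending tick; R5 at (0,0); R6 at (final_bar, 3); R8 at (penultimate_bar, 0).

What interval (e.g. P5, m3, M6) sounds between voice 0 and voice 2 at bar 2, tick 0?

voice 0=F3 voice 2=G4 -> M2

M2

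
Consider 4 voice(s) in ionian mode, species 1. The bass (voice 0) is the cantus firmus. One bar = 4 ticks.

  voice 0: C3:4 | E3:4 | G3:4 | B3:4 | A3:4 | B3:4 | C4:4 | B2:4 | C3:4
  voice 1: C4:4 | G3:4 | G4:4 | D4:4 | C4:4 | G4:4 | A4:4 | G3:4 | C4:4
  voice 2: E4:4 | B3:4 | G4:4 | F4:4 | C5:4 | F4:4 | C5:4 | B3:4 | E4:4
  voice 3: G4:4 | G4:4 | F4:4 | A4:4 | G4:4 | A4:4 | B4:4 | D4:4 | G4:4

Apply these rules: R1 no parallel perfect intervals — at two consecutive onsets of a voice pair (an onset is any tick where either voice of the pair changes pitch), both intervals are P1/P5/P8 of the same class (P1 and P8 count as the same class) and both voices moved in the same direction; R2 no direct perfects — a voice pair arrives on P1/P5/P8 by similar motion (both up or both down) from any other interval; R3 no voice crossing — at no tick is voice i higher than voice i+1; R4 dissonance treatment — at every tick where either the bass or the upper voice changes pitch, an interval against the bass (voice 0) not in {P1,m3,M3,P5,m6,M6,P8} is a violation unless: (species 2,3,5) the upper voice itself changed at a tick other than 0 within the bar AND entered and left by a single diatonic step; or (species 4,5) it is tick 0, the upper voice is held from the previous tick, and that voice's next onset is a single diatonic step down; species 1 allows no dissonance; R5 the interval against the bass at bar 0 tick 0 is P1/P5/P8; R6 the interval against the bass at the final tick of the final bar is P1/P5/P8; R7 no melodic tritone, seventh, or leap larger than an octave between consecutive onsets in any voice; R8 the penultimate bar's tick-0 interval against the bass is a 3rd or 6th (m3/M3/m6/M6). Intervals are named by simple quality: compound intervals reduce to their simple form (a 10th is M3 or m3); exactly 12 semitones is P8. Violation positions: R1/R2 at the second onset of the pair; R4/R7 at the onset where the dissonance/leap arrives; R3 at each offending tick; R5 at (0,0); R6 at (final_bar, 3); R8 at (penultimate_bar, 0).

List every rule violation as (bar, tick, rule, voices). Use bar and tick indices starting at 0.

(0, 0, R5, (0, 2))
(2, 0, R2, (0, 1))
(2, 0, R2, (0, 2))
(2, 0, R2, (1, 2))
(2, 0, R3, (2, 3))
(2, 0, R4, (0, 3))
(2, 1, R3, (2, 3))
(2, 2, R3, (2, 3))
(2, 3, R3, (2, 3))
(3, 0, R4, (0, 2))
(3, 0, R4, (0, 3))
(4, 0, R1, (1, 3))
(4, 0, R3, (2, 3))
(4, 0, R4, (0, 3))
(4, 1, R3, (2, 3))
(4, 2, R3, (2, 3))
(4, 3, R3, (2, 3))
(5, 0, R3, (1, 2))
(5, 0, R4, (0, 2))
(5, 0, R4, (0, 3))
(5, 1, R3, (1, 2))
(5, 2, R3, (1, 2))
(5, 3, R3, (1, 2))
(6, 0, R2, (0, 2))
(6, 0, R3, (2, 3))
(6, 0, R4, (0, 3))
(6, 1, R3, (2, 3))
(6, 2, R3, (2, 3))
(6, 3, R3, (2, 3))
(7, 0, R1, (0, 2))
(7, 0, R2, (1, 3))
(7, 0, R7, (0,))
(7, 0, R7, (1,))
(7, 0, R7, (2,))
(7, 0, R8, (0, 2))
(8, 0, R1, (1, 3))
(8, 0, R2, (0, 1))
(8, 0, R2, (0, 3))
(8, 3, R6, (0, 2))

bar 0: v0=C3 v1=C4 v2=E4 v3=G4 downbeat P5
bar 1: v0=E3 v1=G3 v2=B3 v3=G4 downbeat m3
bar 2: v0=G3 v1=G4 v2=G4 v3=F4 downbeat m7
bar 3: v0=B3 v1=D4 v2=F4 v3=A4 downbeat m7
bar 4: v0=A3 v1=C4 v2=C5 v3=G4 downbeat m7
bar 5: v0=B3 v1=G4 v2=F4 v3=A4 downbeat m7
bar 6: v0=C4 v1=A4 v2=C5 v3=B4 downbeat M7
bar 7: v0=B2 v1=G3 v2=B3 v3=D4 downbeat m3
bar 8: v0=C3 v1=C4 v2=E4 v3=G4 downbeat P5
  -> R5 @ bar 0 tick 0 v(0, 2): opens on M3
  -> R2 @ bar 2 tick 0 v(0, 1): E3/G3 m3 -> G3/G4 P8 similar
  -> R2 @ bar 2 tick 0 v(0, 2): E3/B3 P5 -> G3/G4 P8 similar
  -> R2 @ bar 2 tick 0 v(1, 2): G3/B3 M3 -> G4/G4 P1 similar
  -> R3 @ bar 2 tick 0 v(2, 3): G4 above F4
  -> R4 @ bar 2 tick 0 v(0, 3): G3/F4 m7 untreated
  -> R3 @ bar 2 tick 1 v(2, 3): G4 above F4
  -> R3 @ bar 2 tick 2 v(2, 3): G4 above F4
  -> R3 @ bar 2 tick 3 v(2, 3): G4 above F4
  -> R4 @ bar 3 tick 0 v(0, 2): B3/F4 TT untreated
  -> R4 @ bar 3 tick 0 v(0, 3): B3/A4 m7 untreated
  -> R1 @ bar 4 tick 0 v(1, 3): D4/A4 P5 -> C4/G4 P5 similar
  -> R3 @ bar 4 tick 0 v(2, 3): C5 above G4
  -> R4 @ bar 4 tick 0 v(0, 3): A3/G4 m7 untreated
  -> R3 @ bar 4 tick 1 v(2, 3): C5 above G4
  -> R3 @ bar 4 tick 2 v(2, 3): C5 above G4
  -> R3 @ bar 4 tick 3 v(2, 3): C5 above G4
  -> R3 @ bar 5 tick 0 v(1, 2): G4 above F4
  -> R4 @ bar 5 tick 0 v(0, 2): B3/F4 TT untreated
  -> R4 @ bar 5 tick 0 v(0, 3): B3/A4 m7 untreated
  -> R3 @ bar 5 tick 1 v(1, 2): G4 above F4
  -> R3 @ bar 5 tick 2 v(1, 2): G4 above F4
  -> R3 @ bar 5 tick 3 v(1, 2): G4 above F4
  -> R2 @ bar 6 tick 0 v(0, 2): B3/F4 TT -> C4/C5 P8 similar
  -> R3 @ bar 6 tick 0 v(2, 3): C5 above B4
  -> R4 @ bar 6 tick 0 v(0, 3): C4/B4 M7 untreated
  -> R3 @ bar 6 tick 1 v(2, 3): C5 above B4
  -> R3 @ bar 6 tick 2 v(2, 3): C5 above B4
  -> R3 @ bar 6 tick 3 v(2, 3): C5 above B4
  -> R1 @ bar 7 tick 0 v(0, 2): C4/C5 P8 -> B2/B3 P8 similar
  -> R2 @ bar 7 tick 0 v(1, 3): A4/B4 M2 -> G3/D4 P5 similar
  -> R7 @ bar 7 tick 0 v(0,): C4->B2 leap 13st
  -> R7 @ bar 7 tick 0 v(1,): A4->G3 leap 14st
  -> R7 @ bar 7 tick 0 v(2,): C5->B3 leap 13st
  -> R8 @ bar 7 tick 0 v(0, 2): penult P8 not 3rd/6th
  -> R1 @ bar 8 tick 0 v(1, 3): G3/D4 P5 -> C4/G4 P5 similar
  -> R2 @ bar 8 tick 0 v(0, 1): B2/G3 m6 -> C3/C4 P8 similar
  -> R2 @ bar 8 tick 0 v(0, 3): B2/D4 m3 -> C3/G4 P5 similar
  -> R6 @ bar 8 tick 3 v(0, 2): closes on M3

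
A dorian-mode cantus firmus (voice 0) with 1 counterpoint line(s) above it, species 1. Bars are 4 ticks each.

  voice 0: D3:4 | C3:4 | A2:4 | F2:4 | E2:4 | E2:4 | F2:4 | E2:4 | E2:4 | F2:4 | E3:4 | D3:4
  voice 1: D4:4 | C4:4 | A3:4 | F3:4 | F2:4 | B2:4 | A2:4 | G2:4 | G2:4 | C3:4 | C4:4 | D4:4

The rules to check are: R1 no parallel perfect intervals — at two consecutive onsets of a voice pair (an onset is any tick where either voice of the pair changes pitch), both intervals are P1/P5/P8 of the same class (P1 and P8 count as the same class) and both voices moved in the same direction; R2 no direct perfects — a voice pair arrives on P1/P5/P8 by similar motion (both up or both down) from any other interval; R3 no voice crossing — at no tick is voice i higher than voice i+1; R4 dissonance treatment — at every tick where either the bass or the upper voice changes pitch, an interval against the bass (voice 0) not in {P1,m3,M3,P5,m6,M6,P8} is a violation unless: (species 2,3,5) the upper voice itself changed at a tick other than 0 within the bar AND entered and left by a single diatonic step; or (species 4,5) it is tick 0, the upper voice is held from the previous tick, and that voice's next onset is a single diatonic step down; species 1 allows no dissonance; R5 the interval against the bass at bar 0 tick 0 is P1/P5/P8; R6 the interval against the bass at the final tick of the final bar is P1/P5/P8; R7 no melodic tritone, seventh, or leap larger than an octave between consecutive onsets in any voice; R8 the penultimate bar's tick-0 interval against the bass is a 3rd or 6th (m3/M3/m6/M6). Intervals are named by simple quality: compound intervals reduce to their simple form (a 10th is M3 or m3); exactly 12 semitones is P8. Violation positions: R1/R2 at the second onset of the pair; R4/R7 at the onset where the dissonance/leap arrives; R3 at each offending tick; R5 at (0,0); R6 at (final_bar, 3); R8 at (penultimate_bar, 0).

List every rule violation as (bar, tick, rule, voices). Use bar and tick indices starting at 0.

bar 0: v0=D3 v1=D4 downbeat P8
bar 1: v0=C3 v1=C4 downbeat P8
bar 2: v0=A2 v1=A3 downbeat P8
bar 3: v0=F2 v1=F3 downbeat P8
bar 4: v0=E2 v1=F2 downbeat m2
bar 5: v0=E2 v1=B2 downbeat P5
bar 6: v0=F2 v1=A2 downbeat M3
bar 7: v0=E2 v1=G2 downbeat m3
bar 8: v0=E2 v1=G2 downbeat m3
bar 9: v0=F2 v1=C3 downbeat P5
bar 10: v0=E3 v1=C4 downbeat m6
bar 11: v0=D3 v1=D4 downbeat P8
  -> R1 @ bar 1 tick 0 v(0, 1): D3/D4 P8 -> C3/C4 P8 similar
  -> R1 @ bar 2 tick 0 v(0, 1): C3/C4 P8 -> A2/A3 P8 similar
  -> R1 @ bar 3 tick 0 v(0, 1): A2/A3 P8 -> F2/F3 P8 similar
  -> R4 @ bar 4 tick 0 v(0, 1): E2/F2 m2 untreated
  -> R7 @ bar 5 tick 0 v(1,): F2->B2 leap 6st
  -> R2 @ bar 9 tick 0 v(0, 1): E2/G2 m3 -> F2/C3 P5 similar
  -> R7 @ bar 10 tick 0 v(0,): F2->E3 leap 11st

(1, 0, R1, (0, 1))
(2, 0, R1, (0, 1))
(3, 0, R1, (0, 1))
(4, 0, R4, (0, 1))
(5, 0, R7, (1,))
(9, 0, R2, (0, 1))
(10, 0, R7, (0,))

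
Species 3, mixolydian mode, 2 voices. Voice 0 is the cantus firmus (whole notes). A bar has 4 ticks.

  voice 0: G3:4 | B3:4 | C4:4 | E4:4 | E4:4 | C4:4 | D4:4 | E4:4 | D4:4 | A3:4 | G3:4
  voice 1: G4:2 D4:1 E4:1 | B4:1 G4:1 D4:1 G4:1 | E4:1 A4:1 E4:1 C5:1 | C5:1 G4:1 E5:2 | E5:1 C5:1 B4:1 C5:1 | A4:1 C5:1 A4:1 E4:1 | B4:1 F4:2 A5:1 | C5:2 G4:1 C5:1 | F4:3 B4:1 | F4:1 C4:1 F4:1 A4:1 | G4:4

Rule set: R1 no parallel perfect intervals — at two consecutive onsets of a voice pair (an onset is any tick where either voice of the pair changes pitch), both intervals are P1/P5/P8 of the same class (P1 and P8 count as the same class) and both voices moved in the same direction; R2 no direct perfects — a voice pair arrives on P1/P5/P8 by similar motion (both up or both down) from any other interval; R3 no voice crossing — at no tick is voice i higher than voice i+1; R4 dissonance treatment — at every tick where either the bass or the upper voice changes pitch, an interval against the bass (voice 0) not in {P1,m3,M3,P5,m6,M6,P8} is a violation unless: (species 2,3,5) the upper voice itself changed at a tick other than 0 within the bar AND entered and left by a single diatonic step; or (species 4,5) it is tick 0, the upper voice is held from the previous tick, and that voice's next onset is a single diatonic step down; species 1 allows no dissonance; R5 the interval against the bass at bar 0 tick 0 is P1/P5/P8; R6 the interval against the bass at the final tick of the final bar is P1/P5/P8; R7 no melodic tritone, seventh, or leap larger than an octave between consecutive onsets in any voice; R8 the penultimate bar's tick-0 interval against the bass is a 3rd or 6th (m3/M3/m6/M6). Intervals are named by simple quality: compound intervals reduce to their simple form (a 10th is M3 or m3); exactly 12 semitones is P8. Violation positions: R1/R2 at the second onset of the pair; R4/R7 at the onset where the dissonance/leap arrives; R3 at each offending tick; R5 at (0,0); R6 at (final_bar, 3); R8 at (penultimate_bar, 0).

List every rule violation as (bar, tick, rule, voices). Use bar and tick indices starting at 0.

bar 0: v0=G3 v1=G4 downbeat P8
bar 1: v0=B3 v1=B4 downbeat P8
bar 2: v0=C4 v1=E4 downbeat M3
bar 3: v0=E4 v1=C5 downbeat m6
bar 4: v0=E4 v1=E5 downbeat P8
bar 5: v0=C4 v1=A4 downbeat M6
bar 6: v0=D4 v1=B4 downbeat M6
bar 7: v0=E4 v1=C5 downbeat m6
bar 8: v0=D4 v1=F4 downbeat m3
bar 9: v0=A3 v1=F4 downbeat m6
bar 10: v0=G3 v1=G4 downbeat P8
  -> R2 @ bar 1 tick 0 v(0, 1): G3/E4 M6 -> B3/B4 P8 similar
  -> R7 @ bar 6 tick 1 v(1,): B4->F4 leap 6st
  -> R7 @ bar 6 tick 3 v(1,): F4->A5 leap 16st
  -> R7 @ bar 8 tick 3 v(1,): F4->B4 leap 6st
  -> R7 @ bar 9 tick 0 v(1,): B4->F4 leap 6st
  -> R1 @ bar 10 tick 0 v(0, 1): A3/A4 P8 -> G3/G4 P8 similar

(1, 0, R2, (0, 1))
(6, 1, R7, (1,))
(6, 3, R7, (1,))
(8, 3, R7, (1,))
(9, 0, R7, (1,))
(10, 0, R1, (0, 1))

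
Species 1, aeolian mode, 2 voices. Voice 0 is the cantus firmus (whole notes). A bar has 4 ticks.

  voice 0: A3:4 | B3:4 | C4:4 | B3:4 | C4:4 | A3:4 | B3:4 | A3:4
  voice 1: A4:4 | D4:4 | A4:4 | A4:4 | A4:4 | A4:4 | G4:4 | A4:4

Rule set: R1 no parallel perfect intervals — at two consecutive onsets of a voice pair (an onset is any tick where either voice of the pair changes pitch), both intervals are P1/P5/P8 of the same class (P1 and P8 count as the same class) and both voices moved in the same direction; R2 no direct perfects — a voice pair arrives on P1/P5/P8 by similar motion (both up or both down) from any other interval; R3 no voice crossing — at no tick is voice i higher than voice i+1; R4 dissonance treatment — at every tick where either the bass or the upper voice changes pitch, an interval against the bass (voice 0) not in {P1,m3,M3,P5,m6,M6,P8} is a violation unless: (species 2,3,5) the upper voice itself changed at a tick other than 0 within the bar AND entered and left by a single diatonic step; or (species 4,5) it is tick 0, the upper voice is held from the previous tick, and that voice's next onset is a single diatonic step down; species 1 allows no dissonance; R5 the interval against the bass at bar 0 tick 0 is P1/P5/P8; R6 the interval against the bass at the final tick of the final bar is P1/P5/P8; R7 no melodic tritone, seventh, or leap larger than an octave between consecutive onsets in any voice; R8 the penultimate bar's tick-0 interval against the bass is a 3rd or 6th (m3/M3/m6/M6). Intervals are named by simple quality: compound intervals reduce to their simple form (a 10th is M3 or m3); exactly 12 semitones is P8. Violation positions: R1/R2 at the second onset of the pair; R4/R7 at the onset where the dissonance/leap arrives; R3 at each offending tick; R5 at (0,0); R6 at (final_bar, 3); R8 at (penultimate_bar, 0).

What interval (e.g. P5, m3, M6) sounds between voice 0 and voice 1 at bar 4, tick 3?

M6

voice 0=C4 voice 1=A4 -> M6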